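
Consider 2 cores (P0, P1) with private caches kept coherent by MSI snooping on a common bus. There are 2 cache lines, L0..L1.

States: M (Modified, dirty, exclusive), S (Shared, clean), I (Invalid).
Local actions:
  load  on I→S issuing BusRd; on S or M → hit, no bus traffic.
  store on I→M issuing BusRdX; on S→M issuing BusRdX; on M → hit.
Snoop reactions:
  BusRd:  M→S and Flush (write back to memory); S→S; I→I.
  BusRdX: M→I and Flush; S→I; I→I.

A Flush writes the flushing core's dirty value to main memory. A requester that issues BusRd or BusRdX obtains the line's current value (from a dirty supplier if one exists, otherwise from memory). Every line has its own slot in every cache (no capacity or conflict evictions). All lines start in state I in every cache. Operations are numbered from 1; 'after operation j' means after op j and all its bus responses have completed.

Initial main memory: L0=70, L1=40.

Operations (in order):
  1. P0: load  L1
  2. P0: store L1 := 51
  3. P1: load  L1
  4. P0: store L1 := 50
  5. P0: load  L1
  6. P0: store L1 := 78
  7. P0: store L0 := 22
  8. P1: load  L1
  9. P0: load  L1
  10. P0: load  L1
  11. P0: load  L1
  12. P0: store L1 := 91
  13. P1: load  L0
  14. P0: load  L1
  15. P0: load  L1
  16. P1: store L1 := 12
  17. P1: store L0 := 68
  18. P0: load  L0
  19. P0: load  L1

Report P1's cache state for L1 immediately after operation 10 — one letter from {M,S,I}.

state = S

[1] P0: load  L1 | P0:S(40), P1:I | bus: BusRd
[2] P0: store L1 := 51 | P0:M(51), P1:I | bus: BusRdX
[3] P1: load  L1 | P0:S(51), P1:S(51) | bus: BusRd,Flush
[4] P0: store L1 := 50 | P0:M(50), P1:I | bus: BusRdX
[5] P0: load  L1 | P0:M(50), P1:I | bus: none
[6] P0: store L1 := 78 | P0:M(78), P1:I | bus: none
[7] P0: store L0 := 22 | P0:M(22), P1:I | bus: BusRdX
[8] P1: load  L1 | P0:S(78), P1:S(78) | bus: BusRd,Flush
[9] P0: load  L1 | P0:S(78), P1:S(78) | bus: none
[10] P0: load  L1 | P0:S(78), P1:S(78) | bus: none
[11] P0: load  L1 | P0:S(78), P1:S(78) | bus: none
[12] P0: store L1 := 91 | P0:M(91), P1:I | bus: BusRdX
[13] P1: load  L0 | P0:S(22), P1:S(22) | bus: BusRd,Flush
[14] P0: load  L1 | P0:M(91), P1:I | bus: none
[15] P0: load  L1 | P0:M(91), P1:I | bus: none
[16] P1: store L1 := 12 | P0:I, P1:M(12) | bus: BusRdX,Flush
[17] P1: store L0 := 68 | P0:I, P1:M(68) | bus: BusRdX
[18] P0: load  L0 | P0:S(68), P1:S(68) | bus: BusRd,Flush
[19] P0: load  L1 | P0:S(12), P1:S(12) | bus: BusRd,Flush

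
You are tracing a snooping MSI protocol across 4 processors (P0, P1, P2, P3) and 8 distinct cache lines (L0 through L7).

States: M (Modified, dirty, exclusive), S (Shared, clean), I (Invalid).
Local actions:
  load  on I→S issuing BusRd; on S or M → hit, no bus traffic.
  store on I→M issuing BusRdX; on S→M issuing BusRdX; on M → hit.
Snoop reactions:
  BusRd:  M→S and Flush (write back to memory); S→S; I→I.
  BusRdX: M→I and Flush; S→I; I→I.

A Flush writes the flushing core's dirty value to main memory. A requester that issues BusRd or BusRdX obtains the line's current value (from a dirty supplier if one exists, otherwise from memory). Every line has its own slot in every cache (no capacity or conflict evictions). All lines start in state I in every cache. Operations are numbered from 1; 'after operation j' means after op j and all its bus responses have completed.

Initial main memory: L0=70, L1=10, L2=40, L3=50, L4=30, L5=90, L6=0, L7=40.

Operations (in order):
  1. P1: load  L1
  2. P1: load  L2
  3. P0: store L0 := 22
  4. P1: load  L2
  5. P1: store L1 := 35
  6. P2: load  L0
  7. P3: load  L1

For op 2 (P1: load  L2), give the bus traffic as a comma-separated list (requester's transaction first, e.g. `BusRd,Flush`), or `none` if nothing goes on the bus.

  op1 P1: load  L1 → I/S/I/I on L1; bus BusRd; mem=10
  op2 P1: load  L2 → I/S/I/I on L2; bus BusRd; mem=40
  op3 P0: store L0 := 22 → M/I/I/I on L0; bus BusRdX; mem=70
  op4 P1: load  L2 → I/S/I/I on L2; bus (none); mem=40
  op5 P1: store L1 := 35 → I/M/I/I on L1; bus BusRdX; mem=10
  op6 P2: load  L0 → S/I/S/I on L0; bus BusRd Flush; mem=22
  op7 P3: load  L1 → I/S/I/S on L1; bus BusRd Flush; mem=35

bus = BusRd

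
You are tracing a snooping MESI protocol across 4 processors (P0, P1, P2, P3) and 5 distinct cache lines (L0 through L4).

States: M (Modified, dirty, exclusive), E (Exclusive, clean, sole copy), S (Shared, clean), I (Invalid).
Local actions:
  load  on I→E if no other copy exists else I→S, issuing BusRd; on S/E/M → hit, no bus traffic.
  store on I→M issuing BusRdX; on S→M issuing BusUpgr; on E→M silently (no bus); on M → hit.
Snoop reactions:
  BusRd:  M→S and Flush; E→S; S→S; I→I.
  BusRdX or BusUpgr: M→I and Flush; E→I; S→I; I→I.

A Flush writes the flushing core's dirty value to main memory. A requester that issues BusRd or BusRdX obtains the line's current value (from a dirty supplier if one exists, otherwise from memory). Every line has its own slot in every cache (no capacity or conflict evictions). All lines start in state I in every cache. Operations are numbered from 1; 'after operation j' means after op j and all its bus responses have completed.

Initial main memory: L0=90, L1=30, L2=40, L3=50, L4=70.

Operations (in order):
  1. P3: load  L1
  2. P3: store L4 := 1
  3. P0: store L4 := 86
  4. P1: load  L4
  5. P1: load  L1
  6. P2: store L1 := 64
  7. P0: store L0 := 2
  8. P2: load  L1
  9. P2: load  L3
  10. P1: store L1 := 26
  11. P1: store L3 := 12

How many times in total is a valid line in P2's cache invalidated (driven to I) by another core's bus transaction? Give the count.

invalidations = 2

[1] P3: load  L1 | P0:I, P1:I, P2:I, P3:E(30) | bus: BusRd
[2] P3: store L4 := 1 | P0:I, P1:I, P2:I, P3:M(1) | bus: BusRdX
[3] P0: store L4 := 86 | P0:M(86), P1:I, P2:I, P3:I | bus: BusRdX,Flush
[4] P1: load  L4 | P0:S(86), P1:S(86), P2:I, P3:I | bus: BusRd,Flush
[5] P1: load  L1 | P0:I, P1:S(30), P2:I, P3:S(30) | bus: BusRd
[6] P2: store L1 := 64 | P0:I, P1:I, P2:M(64), P3:I | bus: BusRdX
[7] P0: store L0 := 2 | P0:M(2), P1:I, P2:I, P3:I | bus: BusRdX
[8] P2: load  L1 | P0:I, P1:I, P2:M(64), P3:I | bus: none
[9] P2: load  L3 | P0:I, P1:I, P2:E(50), P3:I | bus: BusRd
[10] P1: store L1 := 26 | P0:I, P1:M(26), P2:I, P3:I | bus: BusRdX,Flush
[11] P1: store L3 := 12 | P0:I, P1:M(12), P2:I, P3:I | bus: BusRdX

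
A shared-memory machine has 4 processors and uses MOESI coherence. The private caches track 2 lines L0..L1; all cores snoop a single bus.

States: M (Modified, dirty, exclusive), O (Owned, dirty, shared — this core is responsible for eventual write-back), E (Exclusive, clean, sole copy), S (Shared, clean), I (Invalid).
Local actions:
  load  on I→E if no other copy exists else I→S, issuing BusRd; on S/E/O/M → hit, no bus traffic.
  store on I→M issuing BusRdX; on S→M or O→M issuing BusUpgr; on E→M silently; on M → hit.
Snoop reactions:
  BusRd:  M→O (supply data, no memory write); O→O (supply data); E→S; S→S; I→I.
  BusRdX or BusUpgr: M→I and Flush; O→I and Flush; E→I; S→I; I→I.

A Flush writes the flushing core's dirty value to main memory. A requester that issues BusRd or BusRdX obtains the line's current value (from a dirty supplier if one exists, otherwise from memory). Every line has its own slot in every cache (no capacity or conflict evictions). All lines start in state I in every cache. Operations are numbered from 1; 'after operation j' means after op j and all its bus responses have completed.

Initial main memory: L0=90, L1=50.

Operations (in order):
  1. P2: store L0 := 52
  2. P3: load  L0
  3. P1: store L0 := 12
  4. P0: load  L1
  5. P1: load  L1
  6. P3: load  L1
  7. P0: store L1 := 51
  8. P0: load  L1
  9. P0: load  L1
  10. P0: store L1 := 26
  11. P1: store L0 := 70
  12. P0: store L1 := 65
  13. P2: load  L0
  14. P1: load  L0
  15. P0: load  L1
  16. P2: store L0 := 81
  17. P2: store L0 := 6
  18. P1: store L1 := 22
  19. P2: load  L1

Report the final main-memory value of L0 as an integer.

[1] P2: store L0 := 52 | P0:I, P1:I, P2:M(52), P3:I | bus: BusRdX
[2] P3: load  L0 | P0:I, P1:I, P2:O(52), P3:S(52) | bus: BusRd
[3] P1: store L0 := 12 | P0:I, P1:M(12), P2:I, P3:I | bus: BusRdX,Flush
[4] P0: load  L1 | P0:E(50), P1:I, P2:I, P3:I | bus: BusRd
[5] P1: load  L1 | P0:S(50), P1:S(50), P2:I, P3:I | bus: BusRd
[6] P3: load  L1 | P0:S(50), P1:S(50), P2:I, P3:S(50) | bus: BusRd
[7] P0: store L1 := 51 | P0:M(51), P1:I, P2:I, P3:I | bus: BusUpgr
[8] P0: load  L1 | P0:M(51), P1:I, P2:I, P3:I | bus: none
[9] P0: load  L1 | P0:M(51), P1:I, P2:I, P3:I | bus: none
[10] P0: store L1 := 26 | P0:M(26), P1:I, P2:I, P3:I | bus: none
[11] P1: store L0 := 70 | P0:I, P1:M(70), P2:I, P3:I | bus: none
[12] P0: store L1 := 65 | P0:M(65), P1:I, P2:I, P3:I | bus: none
[13] P2: load  L0 | P0:I, P1:O(70), P2:S(70), P3:I | bus: BusRd
[14] P1: load  L0 | P0:I, P1:O(70), P2:S(70), P3:I | bus: none
[15] P0: load  L1 | P0:M(65), P1:I, P2:I, P3:I | bus: none
[16] P2: store L0 := 81 | P0:I, P1:I, P2:M(81), P3:I | bus: BusUpgr,Flush
[17] P2: store L0 := 6 | P0:I, P1:I, P2:M(6), P3:I | bus: none
[18] P1: store L1 := 22 | P0:I, P1:M(22), P2:I, P3:I | bus: BusRdX,Flush
[19] P2: load  L1 | P0:I, P1:O(22), P2:S(22), P3:I | bus: BusRd

memory[L0] = 70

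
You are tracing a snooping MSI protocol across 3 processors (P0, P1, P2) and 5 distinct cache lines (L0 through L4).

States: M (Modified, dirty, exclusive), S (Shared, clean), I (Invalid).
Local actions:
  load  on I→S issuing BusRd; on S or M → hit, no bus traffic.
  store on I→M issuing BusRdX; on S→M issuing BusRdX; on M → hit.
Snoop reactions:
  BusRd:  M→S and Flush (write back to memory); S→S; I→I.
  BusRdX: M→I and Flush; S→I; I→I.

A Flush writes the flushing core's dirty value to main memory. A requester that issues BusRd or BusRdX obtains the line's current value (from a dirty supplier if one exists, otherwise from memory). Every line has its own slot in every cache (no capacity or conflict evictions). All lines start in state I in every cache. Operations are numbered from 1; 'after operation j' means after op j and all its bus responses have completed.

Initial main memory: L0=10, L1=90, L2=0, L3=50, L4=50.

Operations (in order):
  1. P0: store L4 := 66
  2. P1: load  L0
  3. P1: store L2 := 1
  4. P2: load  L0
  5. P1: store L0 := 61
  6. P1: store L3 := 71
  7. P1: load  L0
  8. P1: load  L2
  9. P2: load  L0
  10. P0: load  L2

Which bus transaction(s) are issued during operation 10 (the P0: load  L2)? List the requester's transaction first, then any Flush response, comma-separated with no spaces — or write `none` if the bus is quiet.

bus = BusRd,Flush

  op1 P0: store L4 := 66 → M/I/I on L4; bus BusRdX; mem=50
  op2 P1: load  L0 → I/S/I on L0; bus BusRd; mem=10
  op3 P1: store L2 := 1 → I/M/I on L2; bus BusRdX; mem=0
  op4 P2: load  L0 → I/S/S on L0; bus BusRd; mem=10
  op5 P1: store L0 := 61 → I/M/I on L0; bus BusRdX; mem=10
  op6 P1: store L3 := 71 → I/M/I on L3; bus BusRdX; mem=50
  op7 P1: load  L0 → I/M/I on L0; bus (none); mem=10
  op8 P1: load  L2 → I/M/I on L2; bus (none); mem=0
  op9 P2: load  L0 → I/S/S on L0; bus BusRd Flush; mem=61
  op10 P0: load  L2 → S/S/I on L2; bus BusRd Flush; mem=1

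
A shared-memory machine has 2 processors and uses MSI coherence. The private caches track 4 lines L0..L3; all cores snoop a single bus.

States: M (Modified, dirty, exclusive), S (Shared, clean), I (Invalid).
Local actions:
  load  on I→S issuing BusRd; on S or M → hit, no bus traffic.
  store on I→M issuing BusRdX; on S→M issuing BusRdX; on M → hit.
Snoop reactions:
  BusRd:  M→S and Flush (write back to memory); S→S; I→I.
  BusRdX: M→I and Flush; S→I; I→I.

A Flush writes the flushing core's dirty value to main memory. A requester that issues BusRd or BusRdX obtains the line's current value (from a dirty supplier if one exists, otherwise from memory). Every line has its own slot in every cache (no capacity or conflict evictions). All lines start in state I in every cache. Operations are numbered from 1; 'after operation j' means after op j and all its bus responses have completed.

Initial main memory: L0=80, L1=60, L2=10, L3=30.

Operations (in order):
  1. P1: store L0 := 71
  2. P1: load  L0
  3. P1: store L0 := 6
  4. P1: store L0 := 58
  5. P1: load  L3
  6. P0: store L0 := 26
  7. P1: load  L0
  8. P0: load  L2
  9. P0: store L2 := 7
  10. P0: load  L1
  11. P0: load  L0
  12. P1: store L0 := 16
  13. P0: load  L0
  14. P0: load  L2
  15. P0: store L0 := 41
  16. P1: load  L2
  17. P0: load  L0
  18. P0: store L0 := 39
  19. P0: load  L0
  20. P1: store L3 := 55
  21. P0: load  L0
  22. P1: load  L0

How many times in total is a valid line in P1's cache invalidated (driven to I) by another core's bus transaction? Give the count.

invalidations = 2

step 1: P1: store L0 := 71  ⟶  IM  (L0)  txn=BusRdX  M[L0]=80
step 2: P1: load  L0  ⟶  IM  (L0)  txn=∅  M[L0]=80
step 3: P1: store L0 := 6  ⟶  IM  (L0)  txn=∅  M[L0]=80
step 4: P1: store L0 := 58  ⟶  IM  (L0)  txn=∅  M[L0]=80
step 5: P1: load  L3  ⟶  IS  (L3)  txn=BusRd  M[L3]=30
step 6: P0: store L0 := 26  ⟶  MI  (L0)  txn=BusRdX+Flush  M[L0]=58
step 7: P1: load  L0  ⟶  SS  (L0)  txn=BusRd+Flush  M[L0]=26
step 8: P0: load  L2  ⟶  SI  (L2)  txn=BusRd  M[L2]=10
step 9: P0: store L2 := 7  ⟶  MI  (L2)  txn=BusRdX  M[L2]=10
step 10: P0: load  L1  ⟶  SI  (L1)  txn=BusRd  M[L1]=60
step 11: P0: load  L0  ⟶  SS  (L0)  txn=∅  M[L0]=26
step 12: P1: store L0 := 16  ⟶  IM  (L0)  txn=BusRdX  M[L0]=26
step 13: P0: load  L0  ⟶  SS  (L0)  txn=BusRd+Flush  M[L0]=16
step 14: P0: load  L2  ⟶  MI  (L2)  txn=∅  M[L2]=10
step 15: P0: store L0 := 41  ⟶  MI  (L0)  txn=BusRdX  M[L0]=16
step 16: P1: load  L2  ⟶  SS  (L2)  txn=BusRd+Flush  M[L2]=7
step 17: P0: load  L0  ⟶  MI  (L0)  txn=∅  M[L0]=16
step 18: P0: store L0 := 39  ⟶  MI  (L0)  txn=∅  M[L0]=16
step 19: P0: load  L0  ⟶  MI  (L0)  txn=∅  M[L0]=16
step 20: P1: store L3 := 55  ⟶  IM  (L3)  txn=BusRdX  M[L3]=30
step 21: P0: load  L0  ⟶  MI  (L0)  txn=∅  M[L0]=16
step 22: P1: load  L0  ⟶  SS  (L0)  txn=BusRd+Flush  M[L0]=39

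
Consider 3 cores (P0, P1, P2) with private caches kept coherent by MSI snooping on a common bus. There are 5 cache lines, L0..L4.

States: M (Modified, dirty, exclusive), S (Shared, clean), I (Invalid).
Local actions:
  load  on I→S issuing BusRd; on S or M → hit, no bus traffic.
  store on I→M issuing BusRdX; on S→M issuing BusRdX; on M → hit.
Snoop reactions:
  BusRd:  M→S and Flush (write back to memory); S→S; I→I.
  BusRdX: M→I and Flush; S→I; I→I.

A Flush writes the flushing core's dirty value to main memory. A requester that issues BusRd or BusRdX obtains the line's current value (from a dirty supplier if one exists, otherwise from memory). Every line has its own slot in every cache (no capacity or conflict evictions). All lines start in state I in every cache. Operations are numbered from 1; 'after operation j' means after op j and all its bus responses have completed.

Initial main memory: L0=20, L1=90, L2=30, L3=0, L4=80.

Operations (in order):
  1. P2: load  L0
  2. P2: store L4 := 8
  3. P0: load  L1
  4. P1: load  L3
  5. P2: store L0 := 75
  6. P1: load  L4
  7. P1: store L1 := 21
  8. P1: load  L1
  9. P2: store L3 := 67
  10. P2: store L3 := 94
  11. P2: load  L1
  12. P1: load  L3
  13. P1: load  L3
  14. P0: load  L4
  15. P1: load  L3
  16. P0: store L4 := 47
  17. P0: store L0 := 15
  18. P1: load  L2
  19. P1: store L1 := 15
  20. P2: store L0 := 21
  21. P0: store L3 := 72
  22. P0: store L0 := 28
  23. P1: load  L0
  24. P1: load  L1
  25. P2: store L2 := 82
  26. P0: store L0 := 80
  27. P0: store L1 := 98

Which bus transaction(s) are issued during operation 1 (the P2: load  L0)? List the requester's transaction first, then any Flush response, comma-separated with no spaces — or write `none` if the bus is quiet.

bus = BusRd

1. P2: load  L0  bus=[BusRd]  L0: P0=I P1=I P2=S  mem[L0]=20
2. P2: store L4 := 8  bus=[BusRdX]  L4: P0=I P1=I P2=M  mem[L4]=80
3. P0: load  L1  bus=[BusRd]  L1: P0=S P1=I P2=I  mem[L1]=90
4. P1: load  L3  bus=[BusRd]  L3: P0=I P1=S P2=I  mem[L3]=0
5. P2: store L0 := 75  bus=[BusRdX]  L0: P0=I P1=I P2=M  mem[L0]=20
6. P1: load  L4  bus=[BusRd,Flush]  L4: P0=I P1=S P2=S  mem[L4]=8
7. P1: store L1 := 21  bus=[BusRdX]  L1: P0=I P1=M P2=I  mem[L1]=90
8. P1: load  L1  bus=[-]  L1: P0=I P1=M P2=I  mem[L1]=90
9. P2: store L3 := 67  bus=[BusRdX]  L3: P0=I P1=I P2=M  mem[L3]=0
10. P2: store L3 := 94  bus=[-]  L3: P0=I P1=I P2=M  mem[L3]=0
11. P2: load  L1  bus=[BusRd,Flush]  L1: P0=I P1=S P2=S  mem[L1]=21
12. P1: load  L3  bus=[BusRd,Flush]  L3: P0=I P1=S P2=S  mem[L3]=94
13. P1: load  L3  bus=[-]  L3: P0=I P1=S P2=S  mem[L3]=94
14. P0: load  L4  bus=[BusRd]  L4: P0=S P1=S P2=S  mem[L4]=8
15. P1: load  L3  bus=[-]  L3: P0=I P1=S P2=S  mem[L3]=94
16. P0: store L4 := 47  bus=[BusRdX]  L4: P0=M P1=I P2=I  mem[L4]=8
17. P0: store L0 := 15  bus=[BusRdX,Flush]  L0: P0=M P1=I P2=I  mem[L0]=75
18. P1: load  L2  bus=[BusRd]  L2: P0=I P1=S P2=I  mem[L2]=30
19. P1: store L1 := 15  bus=[BusRdX]  L1: P0=I P1=M P2=I  mem[L1]=21
20. P2: store L0 := 21  bus=[BusRdX,Flush]  L0: P0=I P1=I P2=M  mem[L0]=15
21. P0: store L3 := 72  bus=[BusRdX]  L3: P0=M P1=I P2=I  mem[L3]=94
22. P0: store L0 := 28  bus=[BusRdX,Flush]  L0: P0=M P1=I P2=I  mem[L0]=21
23. P1: load  L0  bus=[BusRd,Flush]  L0: P0=S P1=S P2=I  mem[L0]=28
24. P1: load  L1  bus=[-]  L1: P0=I P1=M P2=I  mem[L1]=21
25. P2: store L2 := 82  bus=[BusRdX]  L2: P0=I P1=I P2=M  mem[L2]=30
26. P0: store L0 := 80  bus=[BusRdX]  L0: P0=M P1=I P2=I  mem[L0]=28
27. P0: store L1 := 98  bus=[BusRdX,Flush]  L1: P0=M P1=I P2=I  mem[L1]=15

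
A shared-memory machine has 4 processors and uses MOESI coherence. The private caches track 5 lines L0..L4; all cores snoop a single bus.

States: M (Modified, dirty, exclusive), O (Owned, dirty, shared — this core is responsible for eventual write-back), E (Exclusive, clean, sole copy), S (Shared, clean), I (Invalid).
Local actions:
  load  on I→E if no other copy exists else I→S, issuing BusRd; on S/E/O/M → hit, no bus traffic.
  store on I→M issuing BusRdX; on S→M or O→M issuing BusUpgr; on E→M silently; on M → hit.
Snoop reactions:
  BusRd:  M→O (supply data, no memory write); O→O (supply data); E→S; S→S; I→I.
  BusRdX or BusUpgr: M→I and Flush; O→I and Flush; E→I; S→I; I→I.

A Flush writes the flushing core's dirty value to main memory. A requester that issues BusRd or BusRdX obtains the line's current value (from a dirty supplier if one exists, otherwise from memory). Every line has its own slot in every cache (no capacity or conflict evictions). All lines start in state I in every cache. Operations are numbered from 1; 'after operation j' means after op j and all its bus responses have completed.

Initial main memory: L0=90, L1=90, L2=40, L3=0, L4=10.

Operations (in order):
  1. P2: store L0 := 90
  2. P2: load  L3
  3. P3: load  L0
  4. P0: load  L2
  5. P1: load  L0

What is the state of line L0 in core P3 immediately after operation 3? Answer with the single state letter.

state = S

step 1: P2: store L0 := 90  ⟶  IIMI  (L0)  txn=BusRdX  M[L0]=90
step 2: P2: load  L3  ⟶  IIEI  (L3)  txn=BusRd  M[L3]=0
step 3: P3: load  L0  ⟶  IIOS  (L0)  txn=BusRd  M[L0]=90
step 4: P0: load  L2  ⟶  EIII  (L2)  txn=BusRd  M[L2]=40
step 5: P1: load  L0  ⟶  ISOS  (L0)  txn=BusRd  M[L0]=90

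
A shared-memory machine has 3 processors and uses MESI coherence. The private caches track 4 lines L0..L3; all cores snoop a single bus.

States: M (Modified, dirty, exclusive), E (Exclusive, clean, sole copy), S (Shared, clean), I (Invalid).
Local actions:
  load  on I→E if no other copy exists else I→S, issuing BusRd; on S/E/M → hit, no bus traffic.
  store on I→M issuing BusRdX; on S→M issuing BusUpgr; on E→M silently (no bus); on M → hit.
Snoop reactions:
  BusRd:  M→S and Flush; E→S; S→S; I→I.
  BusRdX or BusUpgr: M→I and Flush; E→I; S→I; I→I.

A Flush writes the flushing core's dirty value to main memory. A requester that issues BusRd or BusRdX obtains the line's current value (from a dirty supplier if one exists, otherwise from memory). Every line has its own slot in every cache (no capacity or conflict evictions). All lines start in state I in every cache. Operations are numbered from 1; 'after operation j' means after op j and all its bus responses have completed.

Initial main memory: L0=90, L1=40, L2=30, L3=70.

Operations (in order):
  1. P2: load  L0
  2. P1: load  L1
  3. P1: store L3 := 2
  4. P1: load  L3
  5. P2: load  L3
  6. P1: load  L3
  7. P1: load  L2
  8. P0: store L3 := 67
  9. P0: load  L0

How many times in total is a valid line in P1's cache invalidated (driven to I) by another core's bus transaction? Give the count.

invalidations = 1

  op1 P2: load  L0 → I/I/E on L0; bus BusRd; mem=90
  op2 P1: load  L1 → I/E/I on L1; bus BusRd; mem=40
  op3 P1: store L3 := 2 → I/M/I on L3; bus BusRdX; mem=70
  op4 P1: load  L3 → I/M/I on L3; bus (none); mem=70
  op5 P2: load  L3 → I/S/S on L3; bus BusRd Flush; mem=2
  op6 P1: load  L3 → I/S/S on L3; bus (none); mem=2
  op7 P1: load  L2 → I/E/I on L2; bus BusRd; mem=30
  op8 P0: store L3 := 67 → M/I/I on L3; bus BusRdX; mem=2
  op9 P0: load  L0 → S/I/S on L0; bus BusRd; mem=90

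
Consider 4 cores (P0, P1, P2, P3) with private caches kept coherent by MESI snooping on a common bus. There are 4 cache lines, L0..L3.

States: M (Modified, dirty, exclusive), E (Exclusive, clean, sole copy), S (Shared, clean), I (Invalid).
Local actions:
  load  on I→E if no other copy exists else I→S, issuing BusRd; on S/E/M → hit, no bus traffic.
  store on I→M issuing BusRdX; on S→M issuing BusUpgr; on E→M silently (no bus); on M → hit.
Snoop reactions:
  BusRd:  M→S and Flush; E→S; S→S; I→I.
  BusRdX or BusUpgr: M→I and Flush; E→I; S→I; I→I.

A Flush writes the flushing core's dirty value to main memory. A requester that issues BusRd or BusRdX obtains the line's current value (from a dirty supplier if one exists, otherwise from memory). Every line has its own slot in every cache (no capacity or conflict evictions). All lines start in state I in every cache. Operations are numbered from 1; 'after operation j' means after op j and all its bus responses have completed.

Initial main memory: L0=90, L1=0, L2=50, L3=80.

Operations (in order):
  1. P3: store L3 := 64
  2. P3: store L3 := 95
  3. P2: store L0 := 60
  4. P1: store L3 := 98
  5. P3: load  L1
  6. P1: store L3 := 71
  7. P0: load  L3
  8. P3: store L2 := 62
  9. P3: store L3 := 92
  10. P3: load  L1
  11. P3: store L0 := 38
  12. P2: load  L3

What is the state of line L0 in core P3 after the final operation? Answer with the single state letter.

1. P3: store L3 := 64  bus=[BusRdX]  L3: P0=I P1=I P2=I P3=M  mem[L3]=80
2. P3: store L3 := 95  bus=[-]  L3: P0=I P1=I P2=I P3=M  mem[L3]=80
3. P2: store L0 := 60  bus=[BusRdX]  L0: P0=I P1=I P2=M P3=I  mem[L0]=90
4. P1: store L3 := 98  bus=[BusRdX,Flush]  L3: P0=I P1=M P2=I P3=I  mem[L3]=95
5. P3: load  L1  bus=[BusRd]  L1: P0=I P1=I P2=I P3=E  mem[L1]=0
6. P1: store L3 := 71  bus=[-]  L3: P0=I P1=M P2=I P3=I  mem[L3]=95
7. P0: load  L3  bus=[BusRd,Flush]  L3: P0=S P1=S P2=I P3=I  mem[L3]=71
8. P3: store L2 := 62  bus=[BusRdX]  L2: P0=I P1=I P2=I P3=M  mem[L2]=50
9. P3: store L3 := 92  bus=[BusRdX]  L3: P0=I P1=I P2=I P3=M  mem[L3]=71
10. P3: load  L1  bus=[-]  L1: P0=I P1=I P2=I P3=E  mem[L1]=0
11. P3: store L0 := 38  bus=[BusRdX,Flush]  L0: P0=I P1=I P2=I P3=M  mem[L0]=60
12. P2: load  L3  bus=[BusRd,Flush]  L3: P0=I P1=I P2=S P3=S  mem[L3]=92

state = M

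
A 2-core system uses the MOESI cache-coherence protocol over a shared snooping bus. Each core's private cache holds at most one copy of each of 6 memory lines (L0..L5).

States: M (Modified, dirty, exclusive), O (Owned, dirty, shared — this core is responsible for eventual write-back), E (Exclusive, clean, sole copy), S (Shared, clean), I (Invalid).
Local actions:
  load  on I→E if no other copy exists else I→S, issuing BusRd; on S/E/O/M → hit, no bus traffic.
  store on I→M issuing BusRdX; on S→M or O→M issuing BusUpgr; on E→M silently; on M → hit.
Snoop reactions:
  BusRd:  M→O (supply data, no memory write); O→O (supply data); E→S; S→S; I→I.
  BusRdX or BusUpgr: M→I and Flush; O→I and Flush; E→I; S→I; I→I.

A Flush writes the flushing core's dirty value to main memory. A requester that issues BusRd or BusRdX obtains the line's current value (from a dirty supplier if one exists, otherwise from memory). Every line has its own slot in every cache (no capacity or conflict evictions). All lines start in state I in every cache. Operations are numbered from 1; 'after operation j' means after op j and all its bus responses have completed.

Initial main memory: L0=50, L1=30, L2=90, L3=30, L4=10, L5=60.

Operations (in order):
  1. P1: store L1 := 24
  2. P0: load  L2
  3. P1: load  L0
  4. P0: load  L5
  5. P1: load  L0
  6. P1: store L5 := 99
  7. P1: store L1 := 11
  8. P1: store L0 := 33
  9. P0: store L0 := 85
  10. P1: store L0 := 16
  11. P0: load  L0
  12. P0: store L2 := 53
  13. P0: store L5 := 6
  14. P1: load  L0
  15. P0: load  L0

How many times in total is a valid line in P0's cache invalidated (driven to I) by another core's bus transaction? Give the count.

1. P1: store L1 := 24  bus=[BusRdX]  L1: P0=I P1=M  mem[L1]=30
2. P0: load  L2  bus=[BusRd]  L2: P0=E P1=I  mem[L2]=90
3. P1: load  L0  bus=[BusRd]  L0: P0=I P1=E  mem[L0]=50
4. P0: load  L5  bus=[BusRd]  L5: P0=E P1=I  mem[L5]=60
5. P1: load  L0  bus=[-]  L0: P0=I P1=E  mem[L0]=50
6. P1: store L5 := 99  bus=[BusRdX]  L5: P0=I P1=M  mem[L5]=60
7. P1: store L1 := 11  bus=[-]  L1: P0=I P1=M  mem[L1]=30
8. P1: store L0 := 33  bus=[-]  L0: P0=I P1=M  mem[L0]=50
9. P0: store L0 := 85  bus=[BusRdX,Flush]  L0: P0=M P1=I  mem[L0]=33
10. P1: store L0 := 16  bus=[BusRdX,Flush]  L0: P0=I P1=M  mem[L0]=85
11. P0: load  L0  bus=[BusRd]  L0: P0=S P1=O  mem[L0]=85
12. P0: store L2 := 53  bus=[-]  L2: P0=M P1=I  mem[L2]=90
13. P0: store L5 := 6  bus=[BusRdX,Flush]  L5: P0=M P1=I  mem[L5]=99
14. P1: load  L0  bus=[-]  L0: P0=S P1=O  mem[L0]=85
15. P0: load  L0  bus=[-]  L0: P0=S P1=O  mem[L0]=85

invalidations = 2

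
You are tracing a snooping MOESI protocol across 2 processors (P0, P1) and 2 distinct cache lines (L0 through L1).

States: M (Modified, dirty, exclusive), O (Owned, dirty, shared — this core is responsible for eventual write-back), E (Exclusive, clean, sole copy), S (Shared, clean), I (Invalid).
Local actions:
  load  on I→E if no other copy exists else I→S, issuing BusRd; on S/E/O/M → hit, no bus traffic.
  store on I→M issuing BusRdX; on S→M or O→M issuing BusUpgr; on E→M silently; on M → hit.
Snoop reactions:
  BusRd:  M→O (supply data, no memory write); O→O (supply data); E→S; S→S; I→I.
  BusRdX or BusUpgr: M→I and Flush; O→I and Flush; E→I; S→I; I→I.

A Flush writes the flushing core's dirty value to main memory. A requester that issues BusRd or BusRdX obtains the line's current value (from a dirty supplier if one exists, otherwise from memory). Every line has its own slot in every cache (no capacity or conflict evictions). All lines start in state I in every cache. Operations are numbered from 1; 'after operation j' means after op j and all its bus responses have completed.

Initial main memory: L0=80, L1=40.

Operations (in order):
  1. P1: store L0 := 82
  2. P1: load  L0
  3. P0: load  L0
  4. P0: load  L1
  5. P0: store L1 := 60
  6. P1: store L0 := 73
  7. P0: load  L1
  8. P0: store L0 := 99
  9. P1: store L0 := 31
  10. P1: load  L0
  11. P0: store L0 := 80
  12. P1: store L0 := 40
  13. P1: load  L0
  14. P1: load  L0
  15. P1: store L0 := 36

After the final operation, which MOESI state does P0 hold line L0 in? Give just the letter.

[1] P1: store L0 := 82 | P0:I, P1:M(82) | bus: BusRdX
[2] P1: load  L0 | P0:I, P1:M(82) | bus: none
[3] P0: load  L0 | P0:S(82), P1:O(82) | bus: BusRd
[4] P0: load  L1 | P0:E(40), P1:I | bus: BusRd
[5] P0: store L1 := 60 | P0:M(60), P1:I | bus: none
[6] P1: store L0 := 73 | P0:I, P1:M(73) | bus: BusUpgr
[7] P0: load  L1 | P0:M(60), P1:I | bus: none
[8] P0: store L0 := 99 | P0:M(99), P1:I | bus: BusRdX,Flush
[9] P1: store L0 := 31 | P0:I, P1:M(31) | bus: BusRdX,Flush
[10] P1: load  L0 | P0:I, P1:M(31) | bus: none
[11] P0: store L0 := 80 | P0:M(80), P1:I | bus: BusRdX,Flush
[12] P1: store L0 := 40 | P0:I, P1:M(40) | bus: BusRdX,Flush
[13] P1: load  L0 | P0:I, P1:M(40) | bus: none
[14] P1: load  L0 | P0:I, P1:M(40) | bus: none
[15] P1: store L0 := 36 | P0:I, P1:M(36) | bus: none

state = I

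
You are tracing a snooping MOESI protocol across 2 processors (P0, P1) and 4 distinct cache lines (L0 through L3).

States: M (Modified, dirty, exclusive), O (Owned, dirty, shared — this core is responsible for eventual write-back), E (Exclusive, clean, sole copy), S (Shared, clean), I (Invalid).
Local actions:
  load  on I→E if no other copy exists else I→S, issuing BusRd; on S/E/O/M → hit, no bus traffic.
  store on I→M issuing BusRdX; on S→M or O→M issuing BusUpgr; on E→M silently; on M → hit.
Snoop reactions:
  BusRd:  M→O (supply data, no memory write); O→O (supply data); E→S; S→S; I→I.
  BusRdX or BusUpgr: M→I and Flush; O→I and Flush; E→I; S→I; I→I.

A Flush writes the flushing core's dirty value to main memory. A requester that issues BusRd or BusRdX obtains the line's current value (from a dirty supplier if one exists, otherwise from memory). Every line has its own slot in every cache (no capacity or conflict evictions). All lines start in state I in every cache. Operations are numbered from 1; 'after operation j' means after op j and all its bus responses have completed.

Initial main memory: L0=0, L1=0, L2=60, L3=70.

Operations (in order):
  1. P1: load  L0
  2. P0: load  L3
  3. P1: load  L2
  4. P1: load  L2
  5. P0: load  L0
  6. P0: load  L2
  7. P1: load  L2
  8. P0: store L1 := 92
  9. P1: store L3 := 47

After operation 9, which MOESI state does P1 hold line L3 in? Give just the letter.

state = M

  op1 P1: load  L0 → I/E on L0; bus BusRd; mem=0
  op2 P0: load  L3 → E/I on L3; bus BusRd; mem=70
  op3 P1: load  L2 → I/E on L2; bus BusRd; mem=60
  op4 P1: load  L2 → I/E on L2; bus (none); mem=60
  op5 P0: load  L0 → S/S on L0; bus BusRd; mem=0
  op6 P0: load  L2 → S/S on L2; bus BusRd; mem=60
  op7 P1: load  L2 → S/S on L2; bus (none); mem=60
  op8 P0: store L1 := 92 → M/I on L1; bus BusRdX; mem=0
  op9 P1: store L3 := 47 → I/M on L3; bus BusRdX; mem=70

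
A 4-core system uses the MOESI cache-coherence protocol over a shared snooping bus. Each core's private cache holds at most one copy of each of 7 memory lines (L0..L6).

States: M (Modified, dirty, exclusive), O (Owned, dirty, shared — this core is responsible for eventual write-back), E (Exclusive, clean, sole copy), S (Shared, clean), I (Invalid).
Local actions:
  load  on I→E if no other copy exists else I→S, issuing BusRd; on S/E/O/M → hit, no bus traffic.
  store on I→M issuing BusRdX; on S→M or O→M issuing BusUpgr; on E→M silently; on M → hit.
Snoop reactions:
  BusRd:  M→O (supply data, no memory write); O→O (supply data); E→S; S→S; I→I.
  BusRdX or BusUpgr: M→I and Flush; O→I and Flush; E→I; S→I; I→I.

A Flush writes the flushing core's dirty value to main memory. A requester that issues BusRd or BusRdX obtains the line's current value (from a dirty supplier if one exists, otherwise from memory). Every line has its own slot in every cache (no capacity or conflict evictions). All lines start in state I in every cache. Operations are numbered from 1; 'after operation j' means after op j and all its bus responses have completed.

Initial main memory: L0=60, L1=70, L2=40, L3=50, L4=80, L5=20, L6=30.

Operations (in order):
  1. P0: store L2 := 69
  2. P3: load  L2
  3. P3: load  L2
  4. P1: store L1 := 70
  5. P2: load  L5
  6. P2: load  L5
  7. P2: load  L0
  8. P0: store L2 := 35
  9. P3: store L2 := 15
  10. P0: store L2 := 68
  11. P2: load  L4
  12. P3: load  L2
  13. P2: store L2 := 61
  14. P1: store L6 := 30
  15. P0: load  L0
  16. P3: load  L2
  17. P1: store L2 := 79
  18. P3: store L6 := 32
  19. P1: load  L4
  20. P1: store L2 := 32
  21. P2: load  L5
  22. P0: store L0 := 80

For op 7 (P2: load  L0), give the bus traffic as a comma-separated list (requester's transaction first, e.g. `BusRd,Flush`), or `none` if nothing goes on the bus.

bus = BusRd

  op1 P0: store L2 := 69 → M/I/I/I on L2; bus BusRdX; mem=40
  op2 P3: load  L2 → O/I/I/S on L2; bus BusRd; mem=40
  op3 P3: load  L2 → O/I/I/S on L2; bus (none); mem=40
  op4 P1: store L1 := 70 → I/M/I/I on L1; bus BusRdX; mem=70
  op5 P2: load  L5 → I/I/E/I on L5; bus BusRd; mem=20
  op6 P2: load  L5 → I/I/E/I on L5; bus (none); mem=20
  op7 P2: load  L0 → I/I/E/I on L0; bus BusRd; mem=60
  op8 P0: store L2 := 35 → M/I/I/I on L2; bus BusUpgr; mem=40
  op9 P3: store L2 := 15 → I/I/I/M on L2; bus BusRdX Flush; mem=35
  op10 P0: store L2 := 68 → M/I/I/I on L2; bus BusRdX Flush; mem=15
  op11 P2: load  L4 → I/I/E/I on L4; bus BusRd; mem=80
  op12 P3: load  L2 → O/I/I/S on L2; bus BusRd; mem=15
  op13 P2: store L2 := 61 → I/I/M/I on L2; bus BusRdX Flush; mem=68
  op14 P1: store L6 := 30 → I/M/I/I on L6; bus BusRdX; mem=30
  op15 P0: load  L0 → S/I/S/I on L0; bus BusRd; mem=60
  op16 P3: load  L2 → I/I/O/S on L2; bus BusRd; mem=68
  op17 P1: store L2 := 79 → I/M/I/I on L2; bus BusRdX Flush; mem=61
  op18 P3: store L6 := 32 → I/I/I/M on L6; bus BusRdX Flush; mem=30
  op19 P1: load  L4 → I/S/S/I on L4; bus BusRd; mem=80
  op20 P1: store L2 := 32 → I/M/I/I on L2; bus (none); mem=61
  op21 P2: load  L5 → I/I/E/I on L5; bus (none); mem=20
  op22 P0: store L0 := 80 → M/I/I/I on L0; bus BusUpgr; mem=60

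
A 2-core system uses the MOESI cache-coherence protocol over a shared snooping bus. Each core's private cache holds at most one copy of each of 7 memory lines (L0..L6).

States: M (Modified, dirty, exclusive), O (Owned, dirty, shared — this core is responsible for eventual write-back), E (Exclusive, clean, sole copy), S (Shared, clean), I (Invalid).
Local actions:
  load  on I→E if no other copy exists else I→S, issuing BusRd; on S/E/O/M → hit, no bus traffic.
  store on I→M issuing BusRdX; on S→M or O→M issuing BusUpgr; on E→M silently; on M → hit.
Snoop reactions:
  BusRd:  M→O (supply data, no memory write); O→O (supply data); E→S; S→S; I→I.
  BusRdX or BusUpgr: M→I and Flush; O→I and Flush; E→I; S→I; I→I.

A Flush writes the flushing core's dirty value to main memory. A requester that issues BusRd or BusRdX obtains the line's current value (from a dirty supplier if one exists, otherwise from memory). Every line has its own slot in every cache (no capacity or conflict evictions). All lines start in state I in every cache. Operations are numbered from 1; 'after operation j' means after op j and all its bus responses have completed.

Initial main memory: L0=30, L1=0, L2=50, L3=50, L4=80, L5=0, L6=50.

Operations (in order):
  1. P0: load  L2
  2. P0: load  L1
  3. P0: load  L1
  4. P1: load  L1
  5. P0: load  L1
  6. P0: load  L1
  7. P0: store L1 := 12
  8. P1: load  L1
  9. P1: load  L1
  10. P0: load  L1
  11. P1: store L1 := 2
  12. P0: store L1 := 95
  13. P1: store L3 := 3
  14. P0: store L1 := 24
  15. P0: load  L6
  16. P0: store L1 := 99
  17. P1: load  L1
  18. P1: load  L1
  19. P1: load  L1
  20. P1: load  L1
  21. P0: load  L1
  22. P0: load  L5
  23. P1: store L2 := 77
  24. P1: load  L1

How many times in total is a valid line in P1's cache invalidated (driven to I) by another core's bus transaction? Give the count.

[1] P0: load  L2 | P0:E(50), P1:I | bus: BusRd
[2] P0: load  L1 | P0:E(0), P1:I | bus: BusRd
[3] P0: load  L1 | P0:E(0), P1:I | bus: none
[4] P1: load  L1 | P0:S(0), P1:S(0) | bus: BusRd
[5] P0: load  L1 | P0:S(0), P1:S(0) | bus: none
[6] P0: load  L1 | P0:S(0), P1:S(0) | bus: none
[7] P0: store L1 := 12 | P0:M(12), P1:I | bus: BusUpgr
[8] P1: load  L1 | P0:O(12), P1:S(12) | bus: BusRd
[9] P1: load  L1 | P0:O(12), P1:S(12) | bus: none
[10] P0: load  L1 | P0:O(12), P1:S(12) | bus: none
[11] P1: store L1 := 2 | P0:I, P1:M(2) | bus: BusUpgr,Flush
[12] P0: store L1 := 95 | P0:M(95), P1:I | bus: BusRdX,Flush
[13] P1: store L3 := 3 | P0:I, P1:M(3) | bus: BusRdX
[14] P0: store L1 := 24 | P0:M(24), P1:I | bus: none
[15] P0: load  L6 | P0:E(50), P1:I | bus: BusRd
[16] P0: store L1 := 99 | P0:M(99), P1:I | bus: none
[17] P1: load  L1 | P0:O(99), P1:S(99) | bus: BusRd
[18] P1: load  L1 | P0:O(99), P1:S(99) | bus: none
[19] P1: load  L1 | P0:O(99), P1:S(99) | bus: none
[20] P1: load  L1 | P0:O(99), P1:S(99) | bus: none
[21] P0: load  L1 | P0:O(99), P1:S(99) | bus: none
[22] P0: load  L5 | P0:E(0), P1:I | bus: BusRd
[23] P1: store L2 := 77 | P0:I, P1:M(77) | bus: BusRdX
[24] P1: load  L1 | P0:O(99), P1:S(99) | bus: none

invalidations = 2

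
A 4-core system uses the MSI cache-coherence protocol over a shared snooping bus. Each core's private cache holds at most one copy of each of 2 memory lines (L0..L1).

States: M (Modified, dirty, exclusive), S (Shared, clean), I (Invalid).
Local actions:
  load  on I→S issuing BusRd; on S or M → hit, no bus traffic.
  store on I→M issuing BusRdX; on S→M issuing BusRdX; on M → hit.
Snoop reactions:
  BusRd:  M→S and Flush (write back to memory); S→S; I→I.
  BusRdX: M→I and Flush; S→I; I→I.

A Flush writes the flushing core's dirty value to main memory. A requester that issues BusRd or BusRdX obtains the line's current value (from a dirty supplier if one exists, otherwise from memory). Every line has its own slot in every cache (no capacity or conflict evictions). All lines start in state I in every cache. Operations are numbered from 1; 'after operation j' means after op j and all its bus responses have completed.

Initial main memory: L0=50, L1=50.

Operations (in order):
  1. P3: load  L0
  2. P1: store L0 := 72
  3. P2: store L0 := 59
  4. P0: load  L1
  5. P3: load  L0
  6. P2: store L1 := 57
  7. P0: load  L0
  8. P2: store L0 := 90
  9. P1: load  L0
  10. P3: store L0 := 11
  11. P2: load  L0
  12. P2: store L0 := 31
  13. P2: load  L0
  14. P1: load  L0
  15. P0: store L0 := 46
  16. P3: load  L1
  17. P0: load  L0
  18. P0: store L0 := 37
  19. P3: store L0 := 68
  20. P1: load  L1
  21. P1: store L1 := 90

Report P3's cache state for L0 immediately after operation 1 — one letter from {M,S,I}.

state = S

  op1 P3: load  L0 → I/I/I/S on L0; bus BusRd; mem=50
  op2 P1: store L0 := 72 → I/M/I/I on L0; bus BusRdX; mem=50
  op3 P2: store L0 := 59 → I/I/M/I on L0; bus BusRdX Flush; mem=72
  op4 P0: load  L1 → S/I/I/I on L1; bus BusRd; mem=50
  op5 P3: load  L0 → I/I/S/S on L0; bus BusRd Flush; mem=59
  op6 P2: store L1 := 57 → I/I/M/I on L1; bus BusRdX; mem=50
  op7 P0: load  L0 → S/I/S/S on L0; bus BusRd; mem=59
  op8 P2: store L0 := 90 → I/I/M/I on L0; bus BusRdX; mem=59
  op9 P1: load  L0 → I/S/S/I on L0; bus BusRd Flush; mem=90
  op10 P3: store L0 := 11 → I/I/I/M on L0; bus BusRdX; mem=90
  op11 P2: load  L0 → I/I/S/S on L0; bus BusRd Flush; mem=11
  op12 P2: store L0 := 31 → I/I/M/I on L0; bus BusRdX; mem=11
  op13 P2: load  L0 → I/I/M/I on L0; bus (none); mem=11
  op14 P1: load  L0 → I/S/S/I on L0; bus BusRd Flush; mem=31
  op15 P0: store L0 := 46 → M/I/I/I on L0; bus BusRdX; mem=31
  op16 P3: load  L1 → I/I/S/S on L1; bus BusRd Flush; mem=57
  op17 P0: load  L0 → M/I/I/I on L0; bus (none); mem=31
  op18 P0: store L0 := 37 → M/I/I/I on L0; bus (none); mem=31
  op19 P3: store L0 := 68 → I/I/I/M on L0; bus BusRdX Flush; mem=37
  op20 P1: load  L1 → I/S/S/S on L1; bus BusRd; mem=57
  op21 P1: store L1 := 90 → I/M/I/I on L1; bus BusRdX; mem=57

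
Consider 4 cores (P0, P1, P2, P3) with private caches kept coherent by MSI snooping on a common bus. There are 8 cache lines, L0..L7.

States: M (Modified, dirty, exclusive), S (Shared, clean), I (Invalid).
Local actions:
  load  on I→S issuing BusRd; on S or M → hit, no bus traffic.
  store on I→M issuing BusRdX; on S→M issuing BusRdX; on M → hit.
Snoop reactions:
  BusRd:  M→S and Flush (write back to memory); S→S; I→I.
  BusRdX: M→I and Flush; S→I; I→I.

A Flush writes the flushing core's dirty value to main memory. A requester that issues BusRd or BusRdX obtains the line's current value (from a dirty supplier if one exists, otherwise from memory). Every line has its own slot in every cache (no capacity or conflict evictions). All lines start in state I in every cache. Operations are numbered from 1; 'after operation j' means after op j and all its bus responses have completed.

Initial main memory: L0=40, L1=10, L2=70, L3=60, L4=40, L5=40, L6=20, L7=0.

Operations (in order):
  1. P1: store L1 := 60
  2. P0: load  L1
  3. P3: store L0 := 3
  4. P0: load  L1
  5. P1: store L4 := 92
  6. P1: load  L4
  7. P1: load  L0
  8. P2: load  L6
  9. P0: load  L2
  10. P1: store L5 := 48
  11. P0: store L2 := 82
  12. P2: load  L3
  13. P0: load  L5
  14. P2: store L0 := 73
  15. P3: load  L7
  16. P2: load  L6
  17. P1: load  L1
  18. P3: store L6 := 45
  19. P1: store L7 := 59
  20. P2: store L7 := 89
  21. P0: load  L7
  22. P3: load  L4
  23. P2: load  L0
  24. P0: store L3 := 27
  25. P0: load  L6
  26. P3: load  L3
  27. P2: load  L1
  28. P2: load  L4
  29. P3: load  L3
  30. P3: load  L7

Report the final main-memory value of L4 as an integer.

  op1 P1: store L1 := 60 → I/M/I/I on L1; bus BusRdX; mem=10
  op2 P0: load  L1 → S/S/I/I on L1; bus BusRd Flush; mem=60
  op3 P3: store L0 := 3 → I/I/I/M on L0; bus BusRdX; mem=40
  op4 P0: load  L1 → S/S/I/I on L1; bus (none); mem=60
  op5 P1: store L4 := 92 → I/M/I/I on L4; bus BusRdX; mem=40
  op6 P1: load  L4 → I/M/I/I on L4; bus (none); mem=40
  op7 P1: load  L0 → I/S/I/S on L0; bus BusRd Flush; mem=3
  op8 P2: load  L6 → I/I/S/I on L6; bus BusRd; mem=20
  op9 P0: load  L2 → S/I/I/I on L2; bus BusRd; mem=70
  op10 P1: store L5 := 48 → I/M/I/I on L5; bus BusRdX; mem=40
  op11 P0: store L2 := 82 → M/I/I/I on L2; bus BusRdX; mem=70
  op12 P2: load  L3 → I/I/S/I on L3; bus BusRd; mem=60
  op13 P0: load  L5 → S/S/I/I on L5; bus BusRd Flush; mem=48
  op14 P2: store L0 := 73 → I/I/M/I on L0; bus BusRdX; mem=3
  op15 P3: load  L7 → I/I/I/S on L7; bus BusRd; mem=0
  op16 P2: load  L6 → I/I/S/I on L6; bus (none); mem=20
  op17 P1: load  L1 → S/S/I/I on L1; bus (none); mem=60
  op18 P3: store L6 := 45 → I/I/I/M on L6; bus BusRdX; mem=20
  op19 P1: store L7 := 59 → I/M/I/I on L7; bus BusRdX; mem=0
  op20 P2: store L7 := 89 → I/I/M/I on L7; bus BusRdX Flush; mem=59
  op21 P0: load  L7 → S/I/S/I on L7; bus BusRd Flush; mem=89
  op22 P3: load  L4 → I/S/I/S on L4; bus BusRd Flush; mem=92
  op23 P2: load  L0 → I/I/M/I on L0; bus (none); mem=3
  op24 P0: store L3 := 27 → M/I/I/I on L3; bus BusRdX; mem=60
  op25 P0: load  L6 → S/I/I/S on L6; bus BusRd Flush; mem=45
  op26 P3: load  L3 → S/I/I/S on L3; bus BusRd Flush; mem=27
  op27 P2: load  L1 → S/S/S/I on L1; bus BusRd; mem=60
  op28 P2: load  L4 → I/S/S/S on L4; bus BusRd; mem=92
  op29 P3: load  L3 → S/I/I/S on L3; bus (none); mem=27
  op30 P3: load  L7 → S/I/S/S on L7; bus BusRd; mem=89

memory[L4] = 92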